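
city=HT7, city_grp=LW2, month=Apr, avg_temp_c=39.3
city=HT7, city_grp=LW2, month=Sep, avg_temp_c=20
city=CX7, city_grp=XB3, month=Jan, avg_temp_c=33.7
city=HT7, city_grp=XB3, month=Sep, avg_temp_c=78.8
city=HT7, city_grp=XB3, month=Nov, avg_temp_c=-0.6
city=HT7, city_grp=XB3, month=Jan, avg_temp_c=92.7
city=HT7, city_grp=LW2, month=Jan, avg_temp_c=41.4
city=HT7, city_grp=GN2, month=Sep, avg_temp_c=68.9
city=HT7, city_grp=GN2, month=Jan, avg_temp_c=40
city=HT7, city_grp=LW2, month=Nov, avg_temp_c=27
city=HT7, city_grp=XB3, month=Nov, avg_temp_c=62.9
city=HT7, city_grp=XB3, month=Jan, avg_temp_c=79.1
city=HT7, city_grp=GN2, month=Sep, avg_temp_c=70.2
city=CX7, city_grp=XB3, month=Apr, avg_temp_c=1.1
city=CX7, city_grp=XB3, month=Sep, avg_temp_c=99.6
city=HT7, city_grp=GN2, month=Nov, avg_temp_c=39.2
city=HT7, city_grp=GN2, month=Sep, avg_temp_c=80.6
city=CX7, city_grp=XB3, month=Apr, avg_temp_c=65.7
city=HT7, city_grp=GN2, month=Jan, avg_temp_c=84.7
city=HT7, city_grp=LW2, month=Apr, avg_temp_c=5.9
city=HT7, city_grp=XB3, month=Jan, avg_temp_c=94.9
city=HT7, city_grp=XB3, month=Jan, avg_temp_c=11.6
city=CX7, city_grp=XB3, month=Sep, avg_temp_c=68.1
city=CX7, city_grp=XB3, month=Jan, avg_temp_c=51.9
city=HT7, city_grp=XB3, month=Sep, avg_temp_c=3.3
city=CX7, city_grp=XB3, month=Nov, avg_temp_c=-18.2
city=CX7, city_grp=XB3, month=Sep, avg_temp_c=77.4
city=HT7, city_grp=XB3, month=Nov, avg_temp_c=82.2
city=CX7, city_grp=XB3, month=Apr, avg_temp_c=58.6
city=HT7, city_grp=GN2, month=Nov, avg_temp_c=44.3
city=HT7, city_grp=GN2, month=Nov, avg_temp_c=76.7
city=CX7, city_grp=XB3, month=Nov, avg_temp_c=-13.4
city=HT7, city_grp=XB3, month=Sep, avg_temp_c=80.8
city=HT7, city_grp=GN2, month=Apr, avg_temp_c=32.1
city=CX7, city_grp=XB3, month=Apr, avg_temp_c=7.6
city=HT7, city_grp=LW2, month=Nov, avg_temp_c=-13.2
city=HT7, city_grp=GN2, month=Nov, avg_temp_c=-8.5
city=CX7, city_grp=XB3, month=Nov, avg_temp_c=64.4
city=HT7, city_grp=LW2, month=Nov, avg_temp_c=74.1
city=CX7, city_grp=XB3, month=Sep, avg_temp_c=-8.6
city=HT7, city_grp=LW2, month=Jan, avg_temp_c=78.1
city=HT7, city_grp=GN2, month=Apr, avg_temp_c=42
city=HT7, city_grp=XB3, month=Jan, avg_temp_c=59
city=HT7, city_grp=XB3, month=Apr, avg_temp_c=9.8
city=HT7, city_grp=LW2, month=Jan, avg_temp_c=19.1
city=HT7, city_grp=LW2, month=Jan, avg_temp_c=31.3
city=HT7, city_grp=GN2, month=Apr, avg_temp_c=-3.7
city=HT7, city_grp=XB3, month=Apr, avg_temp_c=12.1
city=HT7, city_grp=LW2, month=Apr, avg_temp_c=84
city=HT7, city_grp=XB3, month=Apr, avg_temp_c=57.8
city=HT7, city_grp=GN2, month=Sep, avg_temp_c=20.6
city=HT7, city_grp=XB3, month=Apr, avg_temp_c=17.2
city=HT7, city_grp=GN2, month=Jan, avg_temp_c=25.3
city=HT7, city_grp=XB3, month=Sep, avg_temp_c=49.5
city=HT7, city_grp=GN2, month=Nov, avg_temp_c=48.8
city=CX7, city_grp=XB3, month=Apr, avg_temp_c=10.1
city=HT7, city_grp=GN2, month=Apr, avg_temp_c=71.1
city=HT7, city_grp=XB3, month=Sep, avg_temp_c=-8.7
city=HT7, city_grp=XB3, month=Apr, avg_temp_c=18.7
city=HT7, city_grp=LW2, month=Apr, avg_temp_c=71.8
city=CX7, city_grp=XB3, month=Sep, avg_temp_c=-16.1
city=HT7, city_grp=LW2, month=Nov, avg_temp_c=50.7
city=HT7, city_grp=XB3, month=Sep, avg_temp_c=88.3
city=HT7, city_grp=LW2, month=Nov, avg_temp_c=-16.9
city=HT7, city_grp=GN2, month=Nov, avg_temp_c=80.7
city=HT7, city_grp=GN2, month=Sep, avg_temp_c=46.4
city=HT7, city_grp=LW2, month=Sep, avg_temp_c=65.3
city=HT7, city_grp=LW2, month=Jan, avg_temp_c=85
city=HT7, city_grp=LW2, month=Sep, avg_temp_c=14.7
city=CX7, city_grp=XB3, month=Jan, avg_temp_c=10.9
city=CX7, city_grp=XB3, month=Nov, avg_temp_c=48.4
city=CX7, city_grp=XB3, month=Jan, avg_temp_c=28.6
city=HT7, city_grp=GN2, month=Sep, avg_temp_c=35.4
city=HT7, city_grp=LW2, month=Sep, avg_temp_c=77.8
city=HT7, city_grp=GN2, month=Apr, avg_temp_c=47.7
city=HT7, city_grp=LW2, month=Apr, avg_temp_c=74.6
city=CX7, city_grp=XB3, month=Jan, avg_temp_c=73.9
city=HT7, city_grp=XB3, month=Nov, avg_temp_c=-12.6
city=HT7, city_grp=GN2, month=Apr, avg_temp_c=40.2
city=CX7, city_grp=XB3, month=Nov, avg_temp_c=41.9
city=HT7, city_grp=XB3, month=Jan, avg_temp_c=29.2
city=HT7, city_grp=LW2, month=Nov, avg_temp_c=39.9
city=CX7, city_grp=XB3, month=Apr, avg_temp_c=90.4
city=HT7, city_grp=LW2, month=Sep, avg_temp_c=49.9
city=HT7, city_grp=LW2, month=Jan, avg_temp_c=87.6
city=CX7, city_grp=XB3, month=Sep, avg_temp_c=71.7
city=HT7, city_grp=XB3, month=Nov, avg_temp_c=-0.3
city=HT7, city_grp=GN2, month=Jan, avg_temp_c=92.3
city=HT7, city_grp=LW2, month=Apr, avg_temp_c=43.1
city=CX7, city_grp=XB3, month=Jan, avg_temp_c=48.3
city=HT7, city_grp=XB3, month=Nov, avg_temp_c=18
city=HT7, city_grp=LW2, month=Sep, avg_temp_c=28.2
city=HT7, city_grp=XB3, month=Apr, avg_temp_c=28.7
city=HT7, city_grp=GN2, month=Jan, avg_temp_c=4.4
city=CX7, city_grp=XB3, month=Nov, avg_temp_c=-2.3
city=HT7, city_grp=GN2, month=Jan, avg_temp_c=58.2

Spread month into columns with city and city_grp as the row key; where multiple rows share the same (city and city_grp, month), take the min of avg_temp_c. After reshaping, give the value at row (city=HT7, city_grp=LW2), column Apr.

Rows with city=HT7, city_grp=LW2 and month=Apr: avg_temp_c values are 39.3, 5.9, 84, 71.8, 74.6, 43.1.
min(39.3, 5.9, 84, 71.8, 74.6, 43.1) = 5.9.

5.9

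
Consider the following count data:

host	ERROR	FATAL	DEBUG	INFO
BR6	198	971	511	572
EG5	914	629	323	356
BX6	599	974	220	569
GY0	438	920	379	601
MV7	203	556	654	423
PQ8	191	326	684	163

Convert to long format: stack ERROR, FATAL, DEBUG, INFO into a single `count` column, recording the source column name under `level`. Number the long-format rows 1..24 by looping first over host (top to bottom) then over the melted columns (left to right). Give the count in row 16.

24 rows total (6 × 4). Row 16: index ⌊(16-1)/4⌋ = 3 into host → GY0; (16-1) mod 4 = 3 into the melted columns → INFO.
So row 16 is (GY0, INFO, 601); count = 601.

601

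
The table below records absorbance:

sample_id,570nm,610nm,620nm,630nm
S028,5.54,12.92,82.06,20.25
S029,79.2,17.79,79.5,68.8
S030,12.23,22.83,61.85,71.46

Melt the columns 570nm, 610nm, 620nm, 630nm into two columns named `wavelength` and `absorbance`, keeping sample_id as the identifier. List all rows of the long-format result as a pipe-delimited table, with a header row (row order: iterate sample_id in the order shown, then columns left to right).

Each (sample_id, column) pair becomes one row: 3 × 4 = 12 rows.
For example, (S028, 570nm) → absorbance=5.54.

| sample_id | wavelength | absorbance |
| S028 | 570nm | 5.54 |
| S028 | 610nm | 12.92 |
| S028 | 620nm | 82.06 |
| S028 | 630nm | 20.25 |
| S029 | 570nm | 79.2 |
| S029 | 610nm | 17.79 |
| S029 | 620nm | 79.5 |
| S029 | 630nm | 68.8 |
| S030 | 570nm | 12.23 |
| S030 | 610nm | 22.83 |
| S030 | 620nm | 61.85 |
| S030 | 630nm | 71.46 |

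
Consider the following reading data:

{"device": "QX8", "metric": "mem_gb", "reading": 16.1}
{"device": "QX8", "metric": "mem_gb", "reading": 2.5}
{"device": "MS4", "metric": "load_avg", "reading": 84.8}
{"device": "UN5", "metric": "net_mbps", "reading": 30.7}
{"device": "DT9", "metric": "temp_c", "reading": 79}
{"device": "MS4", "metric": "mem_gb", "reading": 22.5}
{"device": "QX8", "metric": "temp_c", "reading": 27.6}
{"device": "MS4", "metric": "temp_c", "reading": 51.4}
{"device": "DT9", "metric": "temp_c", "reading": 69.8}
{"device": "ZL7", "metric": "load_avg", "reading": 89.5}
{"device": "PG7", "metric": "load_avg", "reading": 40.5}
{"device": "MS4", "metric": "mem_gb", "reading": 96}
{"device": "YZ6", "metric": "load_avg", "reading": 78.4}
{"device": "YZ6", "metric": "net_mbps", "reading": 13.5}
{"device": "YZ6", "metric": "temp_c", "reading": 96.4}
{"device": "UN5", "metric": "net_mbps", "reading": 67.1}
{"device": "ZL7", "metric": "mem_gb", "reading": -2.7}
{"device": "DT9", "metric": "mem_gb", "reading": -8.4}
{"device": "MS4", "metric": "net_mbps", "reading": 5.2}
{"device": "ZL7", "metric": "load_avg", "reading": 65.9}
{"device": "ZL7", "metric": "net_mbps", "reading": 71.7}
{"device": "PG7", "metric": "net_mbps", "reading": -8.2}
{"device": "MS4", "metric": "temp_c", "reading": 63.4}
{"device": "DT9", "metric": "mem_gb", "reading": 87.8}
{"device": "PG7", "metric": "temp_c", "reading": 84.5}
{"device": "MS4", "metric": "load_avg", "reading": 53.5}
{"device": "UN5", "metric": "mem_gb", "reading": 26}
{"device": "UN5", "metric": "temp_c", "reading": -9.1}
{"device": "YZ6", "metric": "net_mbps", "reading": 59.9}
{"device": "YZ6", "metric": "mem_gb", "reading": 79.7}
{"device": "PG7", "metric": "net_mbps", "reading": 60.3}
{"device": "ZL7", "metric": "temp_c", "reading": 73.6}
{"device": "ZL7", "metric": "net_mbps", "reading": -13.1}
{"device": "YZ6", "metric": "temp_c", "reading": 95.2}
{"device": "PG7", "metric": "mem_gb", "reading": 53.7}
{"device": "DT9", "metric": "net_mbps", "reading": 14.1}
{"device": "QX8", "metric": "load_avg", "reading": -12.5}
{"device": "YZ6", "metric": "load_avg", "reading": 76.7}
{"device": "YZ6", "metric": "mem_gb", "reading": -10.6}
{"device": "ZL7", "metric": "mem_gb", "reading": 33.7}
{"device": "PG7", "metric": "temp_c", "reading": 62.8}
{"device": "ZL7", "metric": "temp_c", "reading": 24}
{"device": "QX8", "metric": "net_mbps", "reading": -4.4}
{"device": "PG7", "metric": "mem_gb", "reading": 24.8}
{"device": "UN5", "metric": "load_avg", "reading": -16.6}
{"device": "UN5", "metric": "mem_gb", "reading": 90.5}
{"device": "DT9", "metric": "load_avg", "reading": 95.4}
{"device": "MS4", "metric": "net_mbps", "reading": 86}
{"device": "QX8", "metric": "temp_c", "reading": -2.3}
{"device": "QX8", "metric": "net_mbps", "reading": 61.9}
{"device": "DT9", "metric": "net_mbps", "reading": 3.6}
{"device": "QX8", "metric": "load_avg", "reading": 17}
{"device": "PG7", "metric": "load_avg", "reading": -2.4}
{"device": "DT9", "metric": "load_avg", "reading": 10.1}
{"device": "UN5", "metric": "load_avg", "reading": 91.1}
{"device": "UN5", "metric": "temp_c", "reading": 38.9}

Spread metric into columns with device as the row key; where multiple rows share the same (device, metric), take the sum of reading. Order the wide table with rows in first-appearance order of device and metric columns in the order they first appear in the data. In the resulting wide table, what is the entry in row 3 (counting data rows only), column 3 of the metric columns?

With rows in first-appearance order of device, row 3 is device=UN5. metric columns in first-appearance order: mem_gb, load_avg, net_mbps, temp_c; column 3 is net_mbps.
Long rows with device=UN5, metric=net_mbps: 30.7 + 67.1 = 97.8.

97.8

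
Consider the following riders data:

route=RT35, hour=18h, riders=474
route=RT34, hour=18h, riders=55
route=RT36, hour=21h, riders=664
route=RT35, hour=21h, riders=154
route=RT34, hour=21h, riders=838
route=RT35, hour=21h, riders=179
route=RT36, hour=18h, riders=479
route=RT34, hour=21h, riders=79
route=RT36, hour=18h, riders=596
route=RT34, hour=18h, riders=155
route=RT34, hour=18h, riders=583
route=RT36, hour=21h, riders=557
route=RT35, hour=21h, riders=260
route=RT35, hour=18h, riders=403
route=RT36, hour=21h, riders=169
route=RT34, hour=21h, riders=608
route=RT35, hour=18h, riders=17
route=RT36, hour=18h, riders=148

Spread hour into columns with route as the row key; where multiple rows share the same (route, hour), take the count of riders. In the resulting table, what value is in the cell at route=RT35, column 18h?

Rows with route=RT35 and hour=18h: riders values are 474, 403, 17.
3 rows match — count = 3.

3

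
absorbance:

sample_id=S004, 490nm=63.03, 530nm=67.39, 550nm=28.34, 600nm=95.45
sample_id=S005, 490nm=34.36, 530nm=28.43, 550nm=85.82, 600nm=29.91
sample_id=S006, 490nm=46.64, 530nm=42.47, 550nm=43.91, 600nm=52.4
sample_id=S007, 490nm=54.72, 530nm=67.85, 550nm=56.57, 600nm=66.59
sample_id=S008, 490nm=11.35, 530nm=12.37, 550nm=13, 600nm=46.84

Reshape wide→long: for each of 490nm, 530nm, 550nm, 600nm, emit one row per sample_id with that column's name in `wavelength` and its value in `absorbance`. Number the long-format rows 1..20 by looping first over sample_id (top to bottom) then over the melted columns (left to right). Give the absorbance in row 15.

20 rows total (5 × 4). Row 15: index ⌊(15-1)/4⌋ = 3 into sample_id → S007; (15-1) mod 4 = 2 into the melted columns → 550nm.
So row 15 is (S007, 550nm, 56.57); absorbance = 56.57.

56.57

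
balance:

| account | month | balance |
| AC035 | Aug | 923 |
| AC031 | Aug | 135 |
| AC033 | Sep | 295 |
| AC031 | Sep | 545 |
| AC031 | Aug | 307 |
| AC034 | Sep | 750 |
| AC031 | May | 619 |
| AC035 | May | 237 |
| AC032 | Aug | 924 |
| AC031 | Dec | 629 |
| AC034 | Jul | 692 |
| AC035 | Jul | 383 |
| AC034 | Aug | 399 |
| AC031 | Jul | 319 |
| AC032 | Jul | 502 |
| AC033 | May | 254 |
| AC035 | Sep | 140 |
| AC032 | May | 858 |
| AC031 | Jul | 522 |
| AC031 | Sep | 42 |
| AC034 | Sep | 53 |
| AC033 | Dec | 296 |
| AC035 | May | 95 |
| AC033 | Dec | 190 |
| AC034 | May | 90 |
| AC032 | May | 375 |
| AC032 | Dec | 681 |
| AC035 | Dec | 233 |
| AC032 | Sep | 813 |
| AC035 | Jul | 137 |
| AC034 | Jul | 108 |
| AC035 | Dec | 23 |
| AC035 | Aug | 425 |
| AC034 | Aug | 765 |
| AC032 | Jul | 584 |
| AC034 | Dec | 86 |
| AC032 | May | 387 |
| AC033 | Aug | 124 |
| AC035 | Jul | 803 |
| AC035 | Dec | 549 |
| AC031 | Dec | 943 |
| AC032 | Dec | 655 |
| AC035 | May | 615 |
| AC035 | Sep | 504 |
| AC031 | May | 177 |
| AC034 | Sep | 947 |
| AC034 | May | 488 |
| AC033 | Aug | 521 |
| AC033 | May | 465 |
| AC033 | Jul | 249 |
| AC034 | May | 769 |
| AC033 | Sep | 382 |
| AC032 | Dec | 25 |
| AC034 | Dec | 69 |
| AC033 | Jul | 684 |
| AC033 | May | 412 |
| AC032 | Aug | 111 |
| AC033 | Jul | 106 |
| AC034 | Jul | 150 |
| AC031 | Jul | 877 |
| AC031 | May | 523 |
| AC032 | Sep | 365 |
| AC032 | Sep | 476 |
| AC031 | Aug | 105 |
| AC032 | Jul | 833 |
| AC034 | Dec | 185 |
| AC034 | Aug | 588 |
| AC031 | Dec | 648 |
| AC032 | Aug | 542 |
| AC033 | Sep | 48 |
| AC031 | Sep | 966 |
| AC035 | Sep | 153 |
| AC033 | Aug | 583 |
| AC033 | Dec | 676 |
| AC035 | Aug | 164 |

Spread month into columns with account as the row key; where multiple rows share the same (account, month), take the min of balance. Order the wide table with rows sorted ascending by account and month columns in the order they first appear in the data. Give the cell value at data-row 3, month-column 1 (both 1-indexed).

With rows sorted ascending by account, row 3 is account=AC033. month columns in first-appearance order: Aug, Sep, May, Dec, Jul; column 1 is Aug.
Long rows with account=AC033, month=Aug: min(124, 521, 583) = 124.

124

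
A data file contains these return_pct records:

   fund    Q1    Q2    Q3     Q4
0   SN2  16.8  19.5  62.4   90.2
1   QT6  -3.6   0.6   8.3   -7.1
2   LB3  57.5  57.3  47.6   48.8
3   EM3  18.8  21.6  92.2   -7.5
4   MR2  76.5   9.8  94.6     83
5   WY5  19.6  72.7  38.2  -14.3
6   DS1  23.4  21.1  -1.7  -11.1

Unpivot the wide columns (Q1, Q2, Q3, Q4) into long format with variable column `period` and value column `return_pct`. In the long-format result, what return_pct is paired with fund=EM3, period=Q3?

92.2

Unpivoting turns each (fund, wide-column) pair into one long row.
The wide cell at row EM3, column Q3 holds 92.2, so the long row (EM3, Q3) has return_pct=92.2.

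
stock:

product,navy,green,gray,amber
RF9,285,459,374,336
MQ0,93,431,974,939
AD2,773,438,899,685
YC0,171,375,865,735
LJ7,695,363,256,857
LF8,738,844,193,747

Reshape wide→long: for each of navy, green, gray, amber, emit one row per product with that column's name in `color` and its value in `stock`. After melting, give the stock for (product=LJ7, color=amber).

Unpivoting turns each (product, wide-column) pair into one long row.
The wide cell at row LJ7, column amber holds 857, so the long row (LJ7, amber) has stock=857.

857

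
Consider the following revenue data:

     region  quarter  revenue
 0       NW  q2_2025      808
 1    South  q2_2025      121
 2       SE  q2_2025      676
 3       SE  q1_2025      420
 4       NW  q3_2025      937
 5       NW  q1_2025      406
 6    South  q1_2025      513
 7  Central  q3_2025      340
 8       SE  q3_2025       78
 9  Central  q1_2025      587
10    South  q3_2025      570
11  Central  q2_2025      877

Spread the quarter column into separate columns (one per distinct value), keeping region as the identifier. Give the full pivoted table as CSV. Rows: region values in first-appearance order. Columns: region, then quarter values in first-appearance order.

Columns: region plus the 3 distinct quarter values (q2_2025, q1_2025, q3_2025).
For example, row NW column q2_2025 takes revenue=808 from the long row (NW, q2_2025).

region,q2_2025,q1_2025,q3_2025
NW,808,406,937
South,121,513,570
SE,676,420,78
Central,877,587,340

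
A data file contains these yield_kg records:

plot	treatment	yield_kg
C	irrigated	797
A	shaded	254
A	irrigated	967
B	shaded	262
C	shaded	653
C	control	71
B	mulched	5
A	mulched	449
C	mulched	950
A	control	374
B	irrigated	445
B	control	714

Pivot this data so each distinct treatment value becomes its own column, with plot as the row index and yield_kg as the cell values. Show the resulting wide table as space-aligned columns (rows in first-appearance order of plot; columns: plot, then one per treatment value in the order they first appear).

Columns: plot plus the 4 distinct treatment values (irrigated, shaded, control, mulched).
For example, row C column irrigated takes yield_kg=797 from the long row (C, irrigated).

plot  irrigated  shaded  control  mulched
C     797        653     71       950    
A     967        254     374      449    
B     445        262     714      5      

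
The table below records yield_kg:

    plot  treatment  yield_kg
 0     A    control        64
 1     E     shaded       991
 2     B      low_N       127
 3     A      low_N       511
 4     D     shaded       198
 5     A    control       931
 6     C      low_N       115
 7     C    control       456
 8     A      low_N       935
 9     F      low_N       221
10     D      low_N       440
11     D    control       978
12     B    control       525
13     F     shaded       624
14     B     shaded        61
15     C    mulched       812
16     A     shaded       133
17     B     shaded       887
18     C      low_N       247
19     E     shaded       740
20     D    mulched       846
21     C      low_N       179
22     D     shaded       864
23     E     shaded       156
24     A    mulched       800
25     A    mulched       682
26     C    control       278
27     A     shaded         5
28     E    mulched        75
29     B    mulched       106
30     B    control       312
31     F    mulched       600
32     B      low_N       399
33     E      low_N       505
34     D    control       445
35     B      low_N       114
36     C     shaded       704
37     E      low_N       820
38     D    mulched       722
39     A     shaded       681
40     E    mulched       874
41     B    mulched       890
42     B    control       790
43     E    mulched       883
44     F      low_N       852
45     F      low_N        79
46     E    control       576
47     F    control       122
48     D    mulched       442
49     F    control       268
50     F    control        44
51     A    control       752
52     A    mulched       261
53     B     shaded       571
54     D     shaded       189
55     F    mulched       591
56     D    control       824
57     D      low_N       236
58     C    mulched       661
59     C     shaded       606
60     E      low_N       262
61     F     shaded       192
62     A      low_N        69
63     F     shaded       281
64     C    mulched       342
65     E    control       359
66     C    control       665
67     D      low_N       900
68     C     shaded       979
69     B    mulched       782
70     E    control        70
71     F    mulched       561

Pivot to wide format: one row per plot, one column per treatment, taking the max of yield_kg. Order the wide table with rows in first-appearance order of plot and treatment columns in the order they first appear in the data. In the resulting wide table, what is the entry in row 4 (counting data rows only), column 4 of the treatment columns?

846

With rows in first-appearance order of plot, row 4 is plot=D. treatment columns in first-appearance order: control, shaded, low_N, mulched; column 4 is mulched.
Long rows with plot=D, treatment=mulched: max(846, 722, 442) = 846.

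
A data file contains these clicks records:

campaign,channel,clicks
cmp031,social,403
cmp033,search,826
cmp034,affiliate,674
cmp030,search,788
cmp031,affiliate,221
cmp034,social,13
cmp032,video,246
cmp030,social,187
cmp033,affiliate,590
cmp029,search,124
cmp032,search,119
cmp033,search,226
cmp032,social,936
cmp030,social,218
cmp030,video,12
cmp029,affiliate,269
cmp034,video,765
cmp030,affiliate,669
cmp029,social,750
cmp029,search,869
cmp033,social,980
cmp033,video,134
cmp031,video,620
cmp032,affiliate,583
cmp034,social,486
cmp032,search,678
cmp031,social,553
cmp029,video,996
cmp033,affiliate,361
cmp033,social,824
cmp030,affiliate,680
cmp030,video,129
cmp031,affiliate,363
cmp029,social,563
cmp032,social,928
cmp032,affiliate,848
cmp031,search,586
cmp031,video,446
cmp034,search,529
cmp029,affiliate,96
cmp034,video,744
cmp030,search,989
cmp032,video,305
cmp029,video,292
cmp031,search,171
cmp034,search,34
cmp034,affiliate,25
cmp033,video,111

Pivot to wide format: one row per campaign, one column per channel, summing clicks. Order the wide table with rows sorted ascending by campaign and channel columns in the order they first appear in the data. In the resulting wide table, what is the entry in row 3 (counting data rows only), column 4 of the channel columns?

1066

With rows sorted ascending by campaign, row 3 is campaign=cmp031. channel columns in first-appearance order: social, search, affiliate, video; column 4 is video.
Long rows with campaign=cmp031, channel=video: 620 + 446 = 1066.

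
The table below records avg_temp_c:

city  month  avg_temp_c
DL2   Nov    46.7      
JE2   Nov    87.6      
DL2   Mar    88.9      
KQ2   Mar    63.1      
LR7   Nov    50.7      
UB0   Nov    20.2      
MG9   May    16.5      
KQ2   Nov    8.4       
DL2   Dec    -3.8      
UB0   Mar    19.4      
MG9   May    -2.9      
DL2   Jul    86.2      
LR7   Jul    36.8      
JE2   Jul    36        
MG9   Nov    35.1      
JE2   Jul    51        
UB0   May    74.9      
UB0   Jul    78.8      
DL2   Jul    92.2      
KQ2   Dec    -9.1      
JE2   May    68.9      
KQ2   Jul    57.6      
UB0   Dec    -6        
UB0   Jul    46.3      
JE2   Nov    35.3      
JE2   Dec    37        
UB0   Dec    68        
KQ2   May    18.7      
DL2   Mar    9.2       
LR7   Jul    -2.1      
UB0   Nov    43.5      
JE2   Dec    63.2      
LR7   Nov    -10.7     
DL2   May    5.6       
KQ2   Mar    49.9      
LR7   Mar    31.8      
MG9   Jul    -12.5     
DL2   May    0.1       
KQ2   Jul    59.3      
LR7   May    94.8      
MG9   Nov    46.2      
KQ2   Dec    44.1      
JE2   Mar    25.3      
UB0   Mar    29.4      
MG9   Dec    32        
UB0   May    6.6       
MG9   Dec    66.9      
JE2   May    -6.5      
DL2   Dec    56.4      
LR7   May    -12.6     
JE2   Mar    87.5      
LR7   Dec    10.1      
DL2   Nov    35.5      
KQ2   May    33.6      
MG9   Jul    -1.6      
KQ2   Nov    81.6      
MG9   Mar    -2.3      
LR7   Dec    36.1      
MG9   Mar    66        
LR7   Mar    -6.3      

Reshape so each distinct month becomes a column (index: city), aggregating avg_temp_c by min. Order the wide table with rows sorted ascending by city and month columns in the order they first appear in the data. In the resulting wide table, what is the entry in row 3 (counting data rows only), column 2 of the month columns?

49.9

With rows sorted ascending by city, row 3 is city=KQ2. month columns in first-appearance order: Nov, Mar, May, Dec, Jul; column 2 is Mar.
Long rows with city=KQ2, month=Mar: min(63.1, 49.9) = 49.9.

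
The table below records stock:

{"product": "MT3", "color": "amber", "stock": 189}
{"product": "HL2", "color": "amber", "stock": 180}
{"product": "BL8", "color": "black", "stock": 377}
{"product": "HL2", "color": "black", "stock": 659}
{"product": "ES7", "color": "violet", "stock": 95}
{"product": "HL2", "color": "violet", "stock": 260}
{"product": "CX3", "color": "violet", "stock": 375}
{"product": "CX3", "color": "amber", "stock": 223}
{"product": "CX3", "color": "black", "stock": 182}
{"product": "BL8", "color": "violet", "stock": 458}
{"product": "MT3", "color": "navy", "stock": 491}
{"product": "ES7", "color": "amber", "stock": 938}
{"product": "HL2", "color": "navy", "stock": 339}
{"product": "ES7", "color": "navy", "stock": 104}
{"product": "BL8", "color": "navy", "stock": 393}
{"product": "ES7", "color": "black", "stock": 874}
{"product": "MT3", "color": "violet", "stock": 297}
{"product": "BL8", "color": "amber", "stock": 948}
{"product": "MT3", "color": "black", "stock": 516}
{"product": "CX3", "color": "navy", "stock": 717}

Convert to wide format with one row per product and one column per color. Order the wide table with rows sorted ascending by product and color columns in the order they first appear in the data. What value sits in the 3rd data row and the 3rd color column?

95

With rows sorted ascending by product, row 3 is product=ES7. color columns in first-appearance order: amber, black, violet, navy; column 3 is violet.
Long rows with product=ES7, color=violet: stock = 95.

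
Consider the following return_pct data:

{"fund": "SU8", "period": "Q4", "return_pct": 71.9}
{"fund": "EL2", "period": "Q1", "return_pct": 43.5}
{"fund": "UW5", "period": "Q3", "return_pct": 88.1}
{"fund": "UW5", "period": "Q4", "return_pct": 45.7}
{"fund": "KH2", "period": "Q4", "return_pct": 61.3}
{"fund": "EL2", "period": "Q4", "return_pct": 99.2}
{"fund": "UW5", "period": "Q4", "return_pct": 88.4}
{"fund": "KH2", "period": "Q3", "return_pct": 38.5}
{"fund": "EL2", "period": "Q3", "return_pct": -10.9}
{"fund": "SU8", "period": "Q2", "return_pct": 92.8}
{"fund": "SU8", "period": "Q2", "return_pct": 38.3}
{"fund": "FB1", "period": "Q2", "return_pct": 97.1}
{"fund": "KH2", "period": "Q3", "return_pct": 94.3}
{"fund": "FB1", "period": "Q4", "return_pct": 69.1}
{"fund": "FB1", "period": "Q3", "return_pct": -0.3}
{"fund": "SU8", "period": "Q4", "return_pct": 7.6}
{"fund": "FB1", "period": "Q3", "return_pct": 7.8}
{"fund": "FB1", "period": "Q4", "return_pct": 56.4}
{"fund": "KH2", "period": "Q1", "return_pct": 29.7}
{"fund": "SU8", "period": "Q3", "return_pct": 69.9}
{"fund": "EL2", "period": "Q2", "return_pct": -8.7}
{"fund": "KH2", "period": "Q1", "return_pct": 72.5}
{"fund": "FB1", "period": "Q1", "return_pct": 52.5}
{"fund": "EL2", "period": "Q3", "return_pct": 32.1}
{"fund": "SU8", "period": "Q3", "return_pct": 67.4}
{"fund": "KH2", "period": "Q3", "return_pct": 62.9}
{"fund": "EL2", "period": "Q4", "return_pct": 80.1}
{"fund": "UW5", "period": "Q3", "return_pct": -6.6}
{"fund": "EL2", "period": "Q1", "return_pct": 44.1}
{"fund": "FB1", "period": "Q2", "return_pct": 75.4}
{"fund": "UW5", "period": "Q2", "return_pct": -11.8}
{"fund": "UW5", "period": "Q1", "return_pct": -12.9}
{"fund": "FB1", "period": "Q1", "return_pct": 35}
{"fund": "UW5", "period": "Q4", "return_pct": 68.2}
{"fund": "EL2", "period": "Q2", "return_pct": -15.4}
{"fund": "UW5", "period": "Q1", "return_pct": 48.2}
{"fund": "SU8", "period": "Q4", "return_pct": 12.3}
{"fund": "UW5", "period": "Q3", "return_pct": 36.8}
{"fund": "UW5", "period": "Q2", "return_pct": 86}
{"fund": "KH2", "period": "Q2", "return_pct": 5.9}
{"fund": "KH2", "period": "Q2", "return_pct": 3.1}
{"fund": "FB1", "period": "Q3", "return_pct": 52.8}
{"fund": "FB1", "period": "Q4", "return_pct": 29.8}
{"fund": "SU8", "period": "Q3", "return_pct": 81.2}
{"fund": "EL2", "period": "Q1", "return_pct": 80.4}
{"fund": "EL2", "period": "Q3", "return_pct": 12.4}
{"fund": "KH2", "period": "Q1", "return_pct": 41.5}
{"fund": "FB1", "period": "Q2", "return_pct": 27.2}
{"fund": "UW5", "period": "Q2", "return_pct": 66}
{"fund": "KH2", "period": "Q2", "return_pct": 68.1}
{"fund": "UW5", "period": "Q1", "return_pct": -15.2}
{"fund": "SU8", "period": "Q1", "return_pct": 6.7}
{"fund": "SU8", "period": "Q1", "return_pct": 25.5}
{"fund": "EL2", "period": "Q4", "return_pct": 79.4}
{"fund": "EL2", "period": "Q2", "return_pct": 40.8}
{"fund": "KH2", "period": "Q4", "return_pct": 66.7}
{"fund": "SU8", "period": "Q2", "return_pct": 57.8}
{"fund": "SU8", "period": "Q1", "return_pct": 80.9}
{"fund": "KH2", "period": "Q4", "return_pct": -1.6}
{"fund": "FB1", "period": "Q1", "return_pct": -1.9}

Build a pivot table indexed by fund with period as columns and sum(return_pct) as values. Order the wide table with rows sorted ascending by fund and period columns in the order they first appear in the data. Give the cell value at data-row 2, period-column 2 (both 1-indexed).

With rows sorted ascending by fund, row 2 is fund=FB1. period columns in first-appearance order: Q4, Q1, Q3, Q2; column 2 is Q1.
Long rows with fund=FB1, period=Q1: 52.5 + 35 + -1.9 = 85.6.

85.6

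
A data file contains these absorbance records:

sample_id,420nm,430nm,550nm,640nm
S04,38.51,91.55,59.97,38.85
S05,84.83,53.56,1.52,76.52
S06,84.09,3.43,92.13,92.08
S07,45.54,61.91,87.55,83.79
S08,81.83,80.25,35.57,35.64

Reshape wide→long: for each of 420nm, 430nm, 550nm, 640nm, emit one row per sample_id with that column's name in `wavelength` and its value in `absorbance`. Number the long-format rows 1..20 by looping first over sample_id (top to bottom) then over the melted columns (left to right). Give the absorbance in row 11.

20 rows total (5 × 4). Row 11: index ⌊(11-1)/4⌋ = 2 into sample_id → S06; (11-1) mod 4 = 2 into the melted columns → 550nm.
So row 11 is (S06, 550nm, 92.13); absorbance = 92.13.

92.13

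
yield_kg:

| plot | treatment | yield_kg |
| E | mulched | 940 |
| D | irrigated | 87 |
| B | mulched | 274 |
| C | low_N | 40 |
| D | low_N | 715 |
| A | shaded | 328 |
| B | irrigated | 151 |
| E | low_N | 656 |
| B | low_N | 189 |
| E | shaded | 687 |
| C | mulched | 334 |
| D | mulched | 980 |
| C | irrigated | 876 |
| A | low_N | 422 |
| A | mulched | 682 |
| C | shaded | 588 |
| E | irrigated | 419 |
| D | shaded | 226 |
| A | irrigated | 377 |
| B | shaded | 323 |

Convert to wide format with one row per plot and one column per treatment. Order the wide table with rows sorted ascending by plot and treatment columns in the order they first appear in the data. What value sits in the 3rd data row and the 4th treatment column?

With rows sorted ascending by plot, row 3 is plot=C. treatment columns in first-appearance order: mulched, irrigated, low_N, shaded; column 4 is shaded.
Long rows with plot=C, treatment=shaded: yield_kg = 588.

588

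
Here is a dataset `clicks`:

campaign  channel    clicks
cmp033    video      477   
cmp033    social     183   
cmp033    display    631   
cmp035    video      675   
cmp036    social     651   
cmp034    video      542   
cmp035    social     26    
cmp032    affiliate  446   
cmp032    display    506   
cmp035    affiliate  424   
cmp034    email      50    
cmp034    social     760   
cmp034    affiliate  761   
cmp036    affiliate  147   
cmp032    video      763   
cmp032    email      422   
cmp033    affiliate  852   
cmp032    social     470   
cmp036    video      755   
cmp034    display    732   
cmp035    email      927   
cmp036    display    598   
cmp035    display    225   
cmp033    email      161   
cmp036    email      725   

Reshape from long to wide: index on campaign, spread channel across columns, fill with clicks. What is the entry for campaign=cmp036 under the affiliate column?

147

Wide layout: rows indexed by campaign, columns are the 5 distinct channel values (video, social, display, affiliate, email).
Cell (campaign=cmp036, channel=affiliate) draws from the long row where campaign=cmp036 and channel=affiliate, which has clicks=147.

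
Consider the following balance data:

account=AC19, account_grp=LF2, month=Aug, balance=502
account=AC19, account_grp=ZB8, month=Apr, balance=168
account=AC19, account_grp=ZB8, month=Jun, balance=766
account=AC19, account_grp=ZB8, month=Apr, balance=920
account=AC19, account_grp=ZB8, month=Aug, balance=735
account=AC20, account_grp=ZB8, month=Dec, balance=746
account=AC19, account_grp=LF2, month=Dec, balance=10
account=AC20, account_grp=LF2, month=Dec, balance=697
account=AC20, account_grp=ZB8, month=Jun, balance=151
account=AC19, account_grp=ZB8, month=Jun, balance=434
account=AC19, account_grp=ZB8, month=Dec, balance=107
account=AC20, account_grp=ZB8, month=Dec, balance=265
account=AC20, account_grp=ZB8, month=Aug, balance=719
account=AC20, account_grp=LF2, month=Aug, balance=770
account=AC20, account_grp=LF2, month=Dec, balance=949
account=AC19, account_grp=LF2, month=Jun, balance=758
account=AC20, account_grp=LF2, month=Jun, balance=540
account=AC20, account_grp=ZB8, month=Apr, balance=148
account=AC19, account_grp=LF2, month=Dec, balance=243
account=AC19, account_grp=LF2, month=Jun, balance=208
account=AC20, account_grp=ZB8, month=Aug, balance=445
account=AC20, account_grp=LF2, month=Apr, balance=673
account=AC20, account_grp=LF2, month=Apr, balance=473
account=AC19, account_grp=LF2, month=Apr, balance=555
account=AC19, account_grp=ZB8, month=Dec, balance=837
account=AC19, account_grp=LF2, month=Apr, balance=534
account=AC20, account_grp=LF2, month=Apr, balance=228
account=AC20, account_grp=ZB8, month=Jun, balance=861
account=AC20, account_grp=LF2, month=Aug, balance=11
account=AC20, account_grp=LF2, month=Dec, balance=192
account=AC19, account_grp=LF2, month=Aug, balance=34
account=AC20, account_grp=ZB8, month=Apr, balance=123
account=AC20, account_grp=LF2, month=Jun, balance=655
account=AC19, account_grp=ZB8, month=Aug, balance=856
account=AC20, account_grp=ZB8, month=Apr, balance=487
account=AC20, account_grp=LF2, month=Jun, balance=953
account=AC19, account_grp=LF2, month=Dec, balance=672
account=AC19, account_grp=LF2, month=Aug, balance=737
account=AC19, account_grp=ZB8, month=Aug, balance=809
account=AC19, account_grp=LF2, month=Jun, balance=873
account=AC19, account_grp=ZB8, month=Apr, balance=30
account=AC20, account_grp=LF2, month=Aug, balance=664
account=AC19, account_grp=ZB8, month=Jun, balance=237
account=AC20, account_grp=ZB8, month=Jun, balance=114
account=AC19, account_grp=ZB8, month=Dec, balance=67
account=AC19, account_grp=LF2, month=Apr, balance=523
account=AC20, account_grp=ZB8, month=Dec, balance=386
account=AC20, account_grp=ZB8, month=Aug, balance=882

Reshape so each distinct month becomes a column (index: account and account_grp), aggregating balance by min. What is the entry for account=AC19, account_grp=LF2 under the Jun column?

Rows with account=AC19, account_grp=LF2 and month=Jun: balance values are 758, 208, 873.
min(758, 208, 873) = 208.

208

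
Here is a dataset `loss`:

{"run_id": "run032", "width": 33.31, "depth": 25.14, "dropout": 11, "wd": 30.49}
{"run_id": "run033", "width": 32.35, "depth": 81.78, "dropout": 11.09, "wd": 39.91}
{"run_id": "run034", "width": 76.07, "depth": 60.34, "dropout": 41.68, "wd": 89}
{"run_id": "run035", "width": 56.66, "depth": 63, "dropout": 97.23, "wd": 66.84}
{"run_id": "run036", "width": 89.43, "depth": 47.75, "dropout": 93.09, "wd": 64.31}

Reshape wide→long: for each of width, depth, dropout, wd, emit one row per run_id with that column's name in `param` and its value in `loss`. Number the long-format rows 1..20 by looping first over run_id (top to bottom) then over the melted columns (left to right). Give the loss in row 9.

76.07

20 rows total (5 × 4). Row 9: index ⌊(9-1)/4⌋ = 2 into run_id → run034; (9-1) mod 4 = 0 into the melted columns → width.
So row 9 is (run034, width, 76.07); loss = 76.07.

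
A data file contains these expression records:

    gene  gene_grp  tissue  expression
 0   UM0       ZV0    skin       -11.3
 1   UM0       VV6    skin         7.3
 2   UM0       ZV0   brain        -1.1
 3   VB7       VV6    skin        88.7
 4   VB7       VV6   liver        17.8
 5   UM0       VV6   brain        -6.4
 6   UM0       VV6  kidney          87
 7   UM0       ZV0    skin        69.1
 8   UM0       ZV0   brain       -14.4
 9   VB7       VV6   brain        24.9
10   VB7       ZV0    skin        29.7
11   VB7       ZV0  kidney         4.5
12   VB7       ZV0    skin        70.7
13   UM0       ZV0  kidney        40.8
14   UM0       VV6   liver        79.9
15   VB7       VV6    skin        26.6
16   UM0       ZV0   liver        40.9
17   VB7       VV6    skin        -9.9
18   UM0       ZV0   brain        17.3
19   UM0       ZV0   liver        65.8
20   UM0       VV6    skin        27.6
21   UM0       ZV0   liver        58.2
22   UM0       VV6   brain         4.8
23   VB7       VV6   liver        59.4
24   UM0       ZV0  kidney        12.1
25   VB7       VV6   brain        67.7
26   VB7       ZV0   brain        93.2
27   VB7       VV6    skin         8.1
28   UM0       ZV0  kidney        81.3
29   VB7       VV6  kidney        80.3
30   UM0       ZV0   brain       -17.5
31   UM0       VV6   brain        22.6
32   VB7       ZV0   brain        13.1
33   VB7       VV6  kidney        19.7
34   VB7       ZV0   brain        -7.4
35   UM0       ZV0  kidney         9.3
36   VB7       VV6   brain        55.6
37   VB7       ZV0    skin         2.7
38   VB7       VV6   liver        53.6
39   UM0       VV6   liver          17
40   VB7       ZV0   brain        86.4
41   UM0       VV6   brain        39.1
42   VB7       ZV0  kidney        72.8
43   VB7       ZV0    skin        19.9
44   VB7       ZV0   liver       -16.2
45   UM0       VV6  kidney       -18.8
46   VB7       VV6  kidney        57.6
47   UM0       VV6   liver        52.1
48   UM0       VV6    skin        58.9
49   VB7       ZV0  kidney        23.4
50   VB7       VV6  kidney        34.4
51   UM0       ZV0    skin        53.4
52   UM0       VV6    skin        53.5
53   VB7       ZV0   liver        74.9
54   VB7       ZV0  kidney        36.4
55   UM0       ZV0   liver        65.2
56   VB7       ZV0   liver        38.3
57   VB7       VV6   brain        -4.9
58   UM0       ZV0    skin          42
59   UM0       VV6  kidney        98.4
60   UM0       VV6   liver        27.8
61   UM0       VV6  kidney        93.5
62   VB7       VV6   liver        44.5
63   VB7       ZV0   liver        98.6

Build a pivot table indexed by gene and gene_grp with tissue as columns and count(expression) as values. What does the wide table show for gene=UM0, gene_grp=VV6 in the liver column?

4

Rows with gene=UM0, gene_grp=VV6 and tissue=liver: expression values are 79.9, 17, 52.1, 27.8.
4 rows match — count = 4.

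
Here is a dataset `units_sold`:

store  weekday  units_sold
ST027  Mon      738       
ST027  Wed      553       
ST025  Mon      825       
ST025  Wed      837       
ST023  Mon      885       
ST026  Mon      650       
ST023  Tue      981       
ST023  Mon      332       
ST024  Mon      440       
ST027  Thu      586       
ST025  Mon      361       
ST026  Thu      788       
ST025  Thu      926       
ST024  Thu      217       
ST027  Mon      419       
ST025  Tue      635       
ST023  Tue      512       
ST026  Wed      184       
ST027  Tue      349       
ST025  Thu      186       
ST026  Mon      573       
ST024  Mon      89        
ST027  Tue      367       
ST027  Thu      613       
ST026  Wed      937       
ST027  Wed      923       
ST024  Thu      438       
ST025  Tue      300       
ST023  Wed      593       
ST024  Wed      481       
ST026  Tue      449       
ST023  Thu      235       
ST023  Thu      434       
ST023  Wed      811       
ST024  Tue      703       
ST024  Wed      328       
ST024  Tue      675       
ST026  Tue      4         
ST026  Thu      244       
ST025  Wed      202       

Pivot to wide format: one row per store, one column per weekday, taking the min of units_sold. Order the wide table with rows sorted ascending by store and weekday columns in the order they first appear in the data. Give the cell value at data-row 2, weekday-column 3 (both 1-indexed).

675

With rows sorted ascending by store, row 2 is store=ST024. weekday columns in first-appearance order: Mon, Wed, Tue, Thu; column 3 is Tue.
Long rows with store=ST024, weekday=Tue: min(703, 675) = 675.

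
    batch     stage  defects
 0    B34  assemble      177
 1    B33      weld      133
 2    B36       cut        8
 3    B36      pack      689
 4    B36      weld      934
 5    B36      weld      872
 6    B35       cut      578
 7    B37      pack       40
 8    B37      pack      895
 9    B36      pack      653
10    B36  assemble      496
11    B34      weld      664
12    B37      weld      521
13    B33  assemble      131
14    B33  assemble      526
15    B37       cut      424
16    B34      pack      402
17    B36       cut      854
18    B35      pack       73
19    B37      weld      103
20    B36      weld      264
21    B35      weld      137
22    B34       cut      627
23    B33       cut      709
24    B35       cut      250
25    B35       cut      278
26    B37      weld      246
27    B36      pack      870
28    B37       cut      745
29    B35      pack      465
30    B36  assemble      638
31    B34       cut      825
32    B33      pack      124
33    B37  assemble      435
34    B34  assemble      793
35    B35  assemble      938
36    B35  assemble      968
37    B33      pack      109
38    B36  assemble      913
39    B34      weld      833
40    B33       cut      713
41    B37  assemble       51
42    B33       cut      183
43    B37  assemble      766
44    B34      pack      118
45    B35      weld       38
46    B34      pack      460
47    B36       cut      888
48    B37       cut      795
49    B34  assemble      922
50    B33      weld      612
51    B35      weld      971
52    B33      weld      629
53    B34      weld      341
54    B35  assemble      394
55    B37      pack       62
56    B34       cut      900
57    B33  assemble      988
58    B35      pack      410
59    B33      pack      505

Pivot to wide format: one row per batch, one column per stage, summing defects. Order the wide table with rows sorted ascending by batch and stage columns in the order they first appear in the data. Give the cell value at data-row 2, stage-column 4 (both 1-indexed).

With rows sorted ascending by batch, row 2 is batch=B34. stage columns in first-appearance order: assemble, weld, cut, pack; column 4 is pack.
Long rows with batch=B34, stage=pack: 402 + 118 + 460 = 980.

980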